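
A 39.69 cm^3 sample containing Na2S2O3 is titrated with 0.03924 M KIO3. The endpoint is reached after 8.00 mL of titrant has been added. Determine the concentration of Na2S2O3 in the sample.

0.0475 M

n(KIO3) = 0.03924 x 0.008000 = 0.0003139 mol.
From the balanced equation, 1 mol KIO3 reacts with 6 mol Na2S2O3, so n(Na2S2O3) = 0.0003139 x 6/1 = 0.001884 mol.
[Na2S2O3] = 0.001884 / 0.03969 L = 0.0475 M.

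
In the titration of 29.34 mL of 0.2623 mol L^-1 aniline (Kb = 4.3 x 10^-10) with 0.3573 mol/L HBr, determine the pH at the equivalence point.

n(C6H5NH2) = 0.2623 x 0.02934 = 0.007696 mol; V(HBr) at equivalence = 0.007696/0.3573 = 0.02154 L.
At equivalence the base is fully converted to C6H5NH3+; total volume = 0.05088 L, so [C6H5NH3+] = 0.007696/0.05088 = 0.1513 M.
Ka(C6H5NH3+) = Kw/Kb = 1.0e-14 / 4.3 x 10^-10 = 2.33e-5.
[H^+] = sqrt(Ka x [C6H5NH3+]) = sqrt(2.33e-5 x 0.1513) = 0.00188 M.
pH = -log(0.00188) = 2.73.

2.73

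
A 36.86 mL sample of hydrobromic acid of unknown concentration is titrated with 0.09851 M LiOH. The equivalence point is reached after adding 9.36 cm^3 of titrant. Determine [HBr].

n(LiOH) delivered = 0.09851 x 0.009360 = 0.0009221 mol.
For a 1:1 reaction, n(HBr) = 0.0009221 mol.
[HBr] = 0.0009221 mol / 0.03686 L = 0.0250 M.

0.0250 M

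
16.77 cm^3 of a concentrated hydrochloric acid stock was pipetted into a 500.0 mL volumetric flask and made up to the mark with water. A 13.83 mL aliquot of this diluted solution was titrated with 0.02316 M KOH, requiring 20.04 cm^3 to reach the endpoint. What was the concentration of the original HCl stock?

1.00 M

n(KOH) = 0.02316 x 0.02004 = 0.0004641 mol.
n(HCl) in the aliquot = 0.0004641 mol.
[diluted HCl] = 0.0004641 / 0.01383 = 0.03356 M.
Dilution factor = 500.0/16.77 = 29.82, so [stock] = 0.03356 x 29.82 = 1.00 M.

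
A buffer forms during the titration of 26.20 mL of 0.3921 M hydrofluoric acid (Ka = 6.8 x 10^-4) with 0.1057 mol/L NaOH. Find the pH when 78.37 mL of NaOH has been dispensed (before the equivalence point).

3.79

Initial n(HF) = 0.3921 x 0.02620 = 0.01027 mol.
n(NaOH) added = 0.1057 x 0.07837 = 0.008284 mol, converting that many moles of HF to F-.
Remaining n(HF) = 0.001989 mol; n(F-) = 0.008284 mol.
By Henderson-Hasselbalch, pH = pKa + log([A^-]/[HA]) = 3.17 + log(0.008284/0.001989) = 3.17 + (+0.62) = 3.79.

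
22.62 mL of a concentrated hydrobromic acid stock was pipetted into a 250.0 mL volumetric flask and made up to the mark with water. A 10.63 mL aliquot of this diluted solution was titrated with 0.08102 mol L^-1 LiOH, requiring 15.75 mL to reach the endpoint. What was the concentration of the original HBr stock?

n(LiOH) = 0.08102 x 0.01575 = 0.001276 mol.
n(HBr) in the aliquot = 0.001276 mol.
[diluted HBr] = 0.001276 / 0.01063 = 0.1200 M.
Dilution factor = 250.0/22.62 = 11.05, so [stock] = 0.1200 x 11.05 = 1.33 M.

1.33 M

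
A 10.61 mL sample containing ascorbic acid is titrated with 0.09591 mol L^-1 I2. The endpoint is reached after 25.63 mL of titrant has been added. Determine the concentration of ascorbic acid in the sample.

n(I2) = 0.09591 x 0.02563 = 0.002458 mol.
From the balanced equation, 1 mol I2 reacts with 1 mol ascorbic acid, so n(ascorbic acid) = 0.002458 x 1/1 = 0.002458 mol.
[ascorbic acid] = 0.002458 / 0.01061 L = 0.232 M.

0.232 M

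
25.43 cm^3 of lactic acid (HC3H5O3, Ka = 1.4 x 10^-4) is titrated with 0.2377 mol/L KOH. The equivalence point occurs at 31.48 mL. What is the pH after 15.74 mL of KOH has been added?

15.74 mL is exactly half the equivalence volume (31.48/2), i.e. the half-equivalence point.
There, n(HA) = n(A^-), so pH = pKa = -log(1.4 x 10^-4) = 3.85.

3.85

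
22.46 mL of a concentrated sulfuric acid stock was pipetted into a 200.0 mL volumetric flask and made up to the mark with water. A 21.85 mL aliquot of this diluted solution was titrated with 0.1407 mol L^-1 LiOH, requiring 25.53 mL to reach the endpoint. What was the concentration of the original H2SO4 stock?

n(LiOH) = 0.1407 x 0.02553 = 0.003592 mol.
n(H2SO4) in the aliquot = 0.003592 x 1/2 = 0.001796 mol.
[diluted H2SO4] = 0.001796 / 0.02185 = 0.08220 M.
Dilution factor = 200.0/22.46 = 8.905, so [stock] = 0.08220 x 8.905 = 0.732 M.

0.732 M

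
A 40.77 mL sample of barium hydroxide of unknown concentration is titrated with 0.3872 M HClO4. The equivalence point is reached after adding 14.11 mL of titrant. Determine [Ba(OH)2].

0.0670 M

n(HClO4) delivered = 0.3872 x 0.01411 = 0.005463 mol.
The reaction is 1 Ba(OH)2 + 2 HClO4, so n(Ba(OH)2) = 0.005463 x 1/2 = 0.002732 mol.
[Ba(OH)2] = 0.002732 mol / 0.04077 L = 0.0670 M.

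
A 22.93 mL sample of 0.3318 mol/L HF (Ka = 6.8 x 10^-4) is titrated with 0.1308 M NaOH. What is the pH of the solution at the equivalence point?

n(HF) = 0.3318 x 0.02293 = 0.007608 mol; V(NaOH) at equivalence = 0.007608/0.1308 = 0.05817 L.
At equivalence all the acid is converted to F-; total volume = 0.02293 + 0.05817 = 0.08110 L, so [F-] = 0.007608/0.08110 = 0.09382 M.
Kb = Kw/Ka = 1.0e-14 / 6.8 x 10^-4 = 1.47e-11.
[OH^-] = sqrt(Kb x [F-]) = sqrt(1.47e-11 x 0.09382) = 1.17e-6 M.
pOH = 5.93, so pH = 14.00 - 5.93 = 8.07.

8.07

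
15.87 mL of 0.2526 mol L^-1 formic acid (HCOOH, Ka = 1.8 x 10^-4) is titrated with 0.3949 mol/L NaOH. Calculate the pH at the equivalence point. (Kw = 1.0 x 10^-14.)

8.47

n(HCOOH) = 0.2526 x 0.01587 = 0.004009 mol; V(NaOH) at equivalence = 0.004009/0.3949 = 0.01015 L.
At equivalence all the acid is converted to HCOO-; total volume = 0.01587 + 0.01015 = 0.02602 L, so [HCOO-] = 0.004009/0.02602 = 0.1541 M.
Kb = Kw/Ka = 1.0e-14 / 1.8 x 10^-4 = 5.56e-11.
[OH^-] = sqrt(Kb x [HCOO-]) = sqrt(5.56e-11 x 0.1541) = 2.93e-6 M.
pOH = 5.53, so pH = 14.00 - 5.53 = 8.47.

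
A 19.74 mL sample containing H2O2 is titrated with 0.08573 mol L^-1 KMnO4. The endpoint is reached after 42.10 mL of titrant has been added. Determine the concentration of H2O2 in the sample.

0.457 M

n(KMnO4) = 0.08573 x 0.04210 = 0.003609 mol.
From the balanced equation, 2 mol KMnO4 reacts with 5 mol H2O2, so n(H2O2) = 0.003609 x 5/2 = 0.009023 mol.
[H2O2] = 0.009023 / 0.01974 L = 0.457 M.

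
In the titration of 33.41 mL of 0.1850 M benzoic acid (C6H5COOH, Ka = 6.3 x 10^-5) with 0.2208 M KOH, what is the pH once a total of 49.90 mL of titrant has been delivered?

12.76

n(acid) = 0.1850 x 0.03341 = 0.006181 mol; n(KOH) added = 0.2208 x 0.04990 = 0.01102 mol.
Base is in excess by 0.01102 - 0.006181 = 0.004837 mol in a total volume of 0.08331 L.
[OH^-] = 0.004837/0.08331 = 0.05806 M, so pOH = 1.24 and pH = 14.00 - 1.24 = 12.76.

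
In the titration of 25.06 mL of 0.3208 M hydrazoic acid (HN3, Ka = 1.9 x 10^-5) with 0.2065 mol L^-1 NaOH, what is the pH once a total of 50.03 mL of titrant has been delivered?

n(acid) = 0.3208 x 0.02506 = 0.008039 mol; n(NaOH) added = 0.2065 x 0.05003 = 0.01033 mol.
Base is in excess by 0.01033 - 0.008039 = 0.002292 mol in a total volume of 0.07509 L.
[OH^-] = 0.002292/0.07509 = 0.03052 M, so pOH = 1.52 and pH = 14.00 - 1.52 = 12.48.

12.48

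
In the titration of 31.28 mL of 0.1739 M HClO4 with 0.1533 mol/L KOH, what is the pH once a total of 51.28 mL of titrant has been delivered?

n(acid) = 0.1739 x 0.03128 = 0.005440 mol; n(KOH) added = 0.1533 x 0.05128 = 0.007861 mol.
Base is in excess by 0.007861 - 0.005440 = 0.002422 mol in a total volume of 0.08256 L.
[OH^-] = 0.002422/0.08256 = 0.02933 M, so pOH = 1.53 and pH = 14.00 - 1.53 = 12.47.

12.47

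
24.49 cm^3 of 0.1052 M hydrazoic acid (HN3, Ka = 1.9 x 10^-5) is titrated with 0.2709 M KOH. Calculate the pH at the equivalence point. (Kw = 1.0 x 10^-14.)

8.80

n(HN3) = 0.1052 x 0.02449 = 0.002576 mol; V(KOH) at equivalence = 0.002576/0.2709 = 0.009510 L.
At equivalence all the acid is converted to N3-; total volume = 0.02449 + 0.009510 = 0.03400 L, so [N3-] = 0.002576/0.03400 = 0.07577 M.
Kb = Kw/Ka = 1.0e-14 / 1.9 x 10^-5 = 5.26e-10.
[OH^-] = sqrt(Kb x [N3-]) = sqrt(5.26e-10 x 0.07577) = 6.32e-6 M.
pOH = 5.20, so pH = 14.00 - 5.20 = 8.80.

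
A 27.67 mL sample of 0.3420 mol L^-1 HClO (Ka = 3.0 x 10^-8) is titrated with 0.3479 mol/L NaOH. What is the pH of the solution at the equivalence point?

n(HClO) = 0.3420 x 0.02767 = 0.009463 mol; V(NaOH) at equivalence = 0.009463/0.3479 = 0.02720 L.
At equivalence all the acid is converted to ClO-; total volume = 0.02767 + 0.02720 = 0.05487 L, so [ClO-] = 0.009463/0.05487 = 0.1725 M.
Kb = Kw/Ka = 1.0e-14 / 3.0 x 10^-8 = 3.33e-7.
[OH^-] = sqrt(Kb x [ClO-]) = sqrt(3.33e-7 x 0.1725) = 0.000240 M.
pOH = 3.62, so pH = 14.00 - 3.62 = 10.38.

10.38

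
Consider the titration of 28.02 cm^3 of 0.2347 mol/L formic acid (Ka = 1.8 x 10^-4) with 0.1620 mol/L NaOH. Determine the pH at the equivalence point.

8.36

n(HCOOH) = 0.2347 x 0.02802 = 0.006576 mol; V(NaOH) at equivalence = 0.006576/0.1620 = 0.04059 L.
At equivalence all the acid is converted to HCOO-; total volume = 0.02802 + 0.04059 = 0.06861 L, so [HCOO-] = 0.006576/0.06861 = 0.09584 M.
Kb = Kw/Ka = 1.0e-14 / 1.8 x 10^-4 = 5.56e-11.
[OH^-] = sqrt(Kb x [HCOO-]) = sqrt(5.56e-11 x 0.09584) = 2.31e-6 M.
pOH = 5.64, so pH = 14.00 - 5.64 = 8.36.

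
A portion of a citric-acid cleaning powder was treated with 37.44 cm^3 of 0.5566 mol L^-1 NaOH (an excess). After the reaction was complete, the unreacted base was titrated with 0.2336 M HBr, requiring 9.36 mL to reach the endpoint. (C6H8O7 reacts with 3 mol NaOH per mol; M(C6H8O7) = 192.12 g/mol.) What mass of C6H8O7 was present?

1.19 g

Total n(NaOH) added = 0.5566 x 0.03744 = 0.02084 mol.
n(HBr) used = 0.2336 x 0.009360 = 0.002186 mol, which equals the excess n(NaOH).
So n(NaOH) consumed by the sample = 0.02084 - 0.002186 = 0.01865 mol.
n(C6H8O7) = 0.01865 / 3 = 0.006218 mol.
mass = 0.006218 mol x 192.12 g/mol = 1.19 g.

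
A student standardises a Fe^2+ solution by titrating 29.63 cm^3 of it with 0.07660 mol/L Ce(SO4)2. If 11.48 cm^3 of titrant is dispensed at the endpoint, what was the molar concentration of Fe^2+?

n(Ce(SO4)2) = 0.07660 x 0.01148 = 0.0008794 mol.
From the balanced equation, 1 mol Ce(SO4)2 reacts with 1 mol Fe^2+, so n(Fe^2+) = 0.0008794 x 1/1 = 0.0008794 mol.
[Fe^2+] = 0.0008794 / 0.02963 L = 0.0297 M.

0.0297 M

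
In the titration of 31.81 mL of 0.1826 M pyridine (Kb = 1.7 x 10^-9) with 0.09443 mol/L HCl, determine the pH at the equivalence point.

3.22

n(C5H5N) = 0.1826 x 0.03181 = 0.005809 mol; V(HCl) at equivalence = 0.005809/0.09443 = 0.06151 L.
At equivalence the base is fully converted to C5H5NH+; total volume = 0.09332 L, so [C5H5NH+] = 0.005809/0.09332 = 0.06224 M.
Ka(C5H5NH+) = Kw/Kb = 1.0e-14 / 1.7 x 10^-9 = 5.88e-6.
[H^+] = sqrt(Ka x [C5H5NH+]) = sqrt(5.88e-6 x 0.06224) = 0.000605 M.
pH = -log(0.000605) = 3.22.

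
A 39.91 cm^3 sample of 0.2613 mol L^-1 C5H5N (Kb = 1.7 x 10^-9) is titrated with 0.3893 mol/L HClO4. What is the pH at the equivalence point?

n(C5H5N) = 0.2613 x 0.03991 = 0.01043 mol; V(HClO4) at equivalence = 0.01043/0.3893 = 0.02679 L.
At equivalence the base is fully converted to C5H5NH+; total volume = 0.06670 L, so [C5H5NH+] = 0.01043/0.06670 = 0.1564 M.
Ka(C5H5NH+) = Kw/Kb = 1.0e-14 / 1.7 x 10^-9 = 5.88e-6.
[H^+] = sqrt(Ka x [C5H5NH+]) = sqrt(5.88e-6 x 0.1564) = 0.000959 M.
pH = -log(0.000959) = 3.02.

3.02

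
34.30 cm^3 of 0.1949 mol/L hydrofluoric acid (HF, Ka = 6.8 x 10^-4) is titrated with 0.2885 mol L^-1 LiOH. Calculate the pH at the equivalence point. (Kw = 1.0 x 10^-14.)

n(HF) = 0.1949 x 0.03430 = 0.006685 mol; V(LiOH) at equivalence = 0.006685/0.2885 = 0.02317 L.
At equivalence all the acid is converted to F-; total volume = 0.03430 + 0.02317 = 0.05747 L, so [F-] = 0.006685/0.05747 = 0.1163 M.
Kb = Kw/Ka = 1.0e-14 / 6.8 x 10^-4 = 1.47e-11.
[OH^-] = sqrt(Kb x [F-]) = sqrt(1.47e-11 x 0.1163) = 1.31e-6 M.
pOH = 5.88, so pH = 14.00 - 5.88 = 8.12.

8.12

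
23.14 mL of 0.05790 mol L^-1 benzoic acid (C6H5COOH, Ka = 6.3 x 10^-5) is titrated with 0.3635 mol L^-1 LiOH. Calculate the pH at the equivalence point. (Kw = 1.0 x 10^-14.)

8.45

n(C6H5COOH) = 0.05790 x 0.02314 = 0.001340 mol; V(LiOH) at equivalence = 0.001340/0.3635 = 0.003686 L.
At equivalence all the acid is converted to C6H5COO-; total volume = 0.02314 + 0.003686 = 0.02683 L, so [C6H5COO-] = 0.001340/0.02683 = 0.04994 M.
Kb = Kw/Ka = 1.0e-14 / 6.3 x 10^-5 = 1.59e-10.
[OH^-] = sqrt(Kb x [C6H5COO-]) = sqrt(1.59e-10 x 0.04994) = 2.82e-6 M.
pOH = 5.55, so pH = 14.00 - 5.55 = 8.45.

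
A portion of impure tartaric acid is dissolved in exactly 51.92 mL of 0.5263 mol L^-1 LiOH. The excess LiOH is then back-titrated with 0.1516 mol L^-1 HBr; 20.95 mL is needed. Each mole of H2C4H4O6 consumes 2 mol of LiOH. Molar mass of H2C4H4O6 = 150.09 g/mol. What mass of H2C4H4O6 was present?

1.81 g

Total n(LiOH) added = 0.5263 x 0.05192 = 0.02733 mol.
n(HBr) used = 0.1516 x 0.02095 = 0.003176 mol, which equals the excess n(LiOH).
So n(LiOH) consumed by the sample = 0.02733 - 0.003176 = 0.02415 mol.
n(H2C4H4O6) = 0.02415 / 2 = 0.01207 mol.
mass = 0.01207 mol x 150.09 g/mol = 1.81 g.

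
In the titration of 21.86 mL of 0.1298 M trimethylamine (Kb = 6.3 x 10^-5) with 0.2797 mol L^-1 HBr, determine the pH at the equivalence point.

5.43

n((CH3)3N) = 0.1298 x 0.02186 = 0.002837 mol; V(HBr) at equivalence = 0.002837/0.2797 = 0.01014 L.
At equivalence the base is fully converted to (CH3)3NH+; total volume = 0.03200 L, so [(CH3)3NH+] = 0.002837/0.03200 = 0.08866 M.
Ka((CH3)3NH+) = Kw/Kb = 1.0e-14 / 6.3 x 10^-5 = 1.59e-10.
[H^+] = sqrt(Ka x [(CH3)3NH+]) = sqrt(1.59e-10 x 0.08866) = 3.75e-6 M.
pH = -log(3.75e-6) = 5.43.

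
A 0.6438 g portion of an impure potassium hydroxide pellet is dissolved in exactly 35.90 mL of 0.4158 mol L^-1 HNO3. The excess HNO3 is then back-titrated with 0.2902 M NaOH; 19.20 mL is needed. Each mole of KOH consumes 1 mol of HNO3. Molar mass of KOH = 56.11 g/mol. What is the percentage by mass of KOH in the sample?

Total n(HNO3) added = 0.4158 x 0.03590 = 0.01493 mol.
n(NaOH) used = 0.2902 x 0.01920 = 0.005572 mol, which equals the excess n(HNO3).
So n(HNO3) consumed by the sample = 0.01493 - 0.005572 = 0.009355 mol.
n(KOH) = 0.009355 / 1 = 0.009355 mol.
mass KOH = 0.009355 x 56.11 = 0.5249 g, so %KOH = 0.5249/0.6438 x 100 = 81.5%.

81.5%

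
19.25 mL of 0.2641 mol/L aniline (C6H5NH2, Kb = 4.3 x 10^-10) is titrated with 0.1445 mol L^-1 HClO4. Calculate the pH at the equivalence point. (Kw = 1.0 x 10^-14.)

2.83

n(C6H5NH2) = 0.2641 x 0.01925 = 0.005084 mol; V(HClO4) at equivalence = 0.005084/0.1445 = 0.03518 L.
At equivalence the base is fully converted to C6H5NH3+; total volume = 0.05443 L, so [C6H5NH3+] = 0.005084/0.05443 = 0.09340 M.
Ka(C6H5NH3+) = Kw/Kb = 1.0e-14 / 4.3 x 10^-10 = 2.33e-5.
[H^+] = sqrt(Ka x [C6H5NH3+]) = sqrt(2.33e-5 x 0.09340) = 0.00147 M.
pH = -log(0.00147) = 2.83.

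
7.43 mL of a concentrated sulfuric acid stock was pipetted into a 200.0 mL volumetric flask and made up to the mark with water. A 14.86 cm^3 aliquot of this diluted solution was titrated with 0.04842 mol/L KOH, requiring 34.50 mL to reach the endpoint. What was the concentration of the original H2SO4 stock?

1.51 M

n(KOH) = 0.04842 x 0.03450 = 0.001670 mol.
n(H2SO4) in the aliquot = 0.001670 x 1/2 = 0.0008352 mol.
[diluted H2SO4] = 0.0008352 / 0.01486 = 0.05621 M.
Dilution factor = 200.0/7.430 = 26.92, so [stock] = 0.05621 x 26.92 = 1.51 M.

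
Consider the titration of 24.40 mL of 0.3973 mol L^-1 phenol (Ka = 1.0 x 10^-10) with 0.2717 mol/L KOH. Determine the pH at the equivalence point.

11.60

n(C6H5OH) = 0.3973 x 0.02440 = 0.009694 mol; V(KOH) at equivalence = 0.009694/0.2717 = 0.03568 L.
At equivalence all the acid is converted to C6H5O-; total volume = 0.02440 + 0.03568 = 0.06008 L, so [C6H5O-] = 0.009694/0.06008 = 0.1614 M.
Kb = Kw/Ka = 1.0e-14 / 1.0 x 10^-10 = 0.000100.
[OH^-] = sqrt(Kb x [C6H5O-]) = sqrt(0.000100 x 0.1614) = 0.00402 M.
pOH = 2.40, so pH = 14.00 - 2.40 = 11.60.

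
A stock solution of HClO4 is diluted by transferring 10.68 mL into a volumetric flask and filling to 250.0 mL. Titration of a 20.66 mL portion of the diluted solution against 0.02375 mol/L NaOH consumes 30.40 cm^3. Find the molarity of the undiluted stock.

0.818 M

n(NaOH) = 0.02375 x 0.03040 = 0.0007220 mol.
n(HClO4) in the aliquot = 0.0007220 mol.
[diluted HClO4] = 0.0007220 / 0.02066 = 0.03495 M.
Dilution factor = 250.0/10.68 = 23.41, so [stock] = 0.03495 x 23.41 = 0.818 M.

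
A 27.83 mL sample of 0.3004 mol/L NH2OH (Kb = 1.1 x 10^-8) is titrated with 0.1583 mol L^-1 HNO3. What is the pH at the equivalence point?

3.51

n(NH2OH) = 0.3004 x 0.02783 = 0.008360 mol; V(HNO3) at equivalence = 0.008360/0.1583 = 0.05281 L.
At equivalence the base is fully converted to NH3OH+; total volume = 0.08064 L, so [NH3OH+] = 0.008360/0.08064 = 0.1037 M.
Ka(NH3OH+) = Kw/Kb = 1.0e-14 / 1.1 x 10^-8 = 9.09e-7.
[H^+] = sqrt(Ka x [NH3OH+]) = sqrt(9.09e-7 x 0.1037) = 0.000307 M.
pH = -log(0.000307) = 3.51.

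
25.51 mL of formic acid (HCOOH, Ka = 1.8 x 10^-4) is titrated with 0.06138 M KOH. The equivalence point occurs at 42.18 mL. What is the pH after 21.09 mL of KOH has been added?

3.74

21.09 mL is exactly half the equivalence volume (42.18/2), i.e. the half-equivalence point.
There, n(HA) = n(A^-), so pH = pKa = -log(1.8 x 10^-4) = 3.74.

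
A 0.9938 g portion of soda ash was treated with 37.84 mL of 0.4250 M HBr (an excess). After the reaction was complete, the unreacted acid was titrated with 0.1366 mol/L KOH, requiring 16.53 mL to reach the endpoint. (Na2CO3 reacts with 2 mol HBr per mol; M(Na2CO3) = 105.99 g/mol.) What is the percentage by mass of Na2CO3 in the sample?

73.7%

Total n(HBr) added = 0.4250 x 0.03784 = 0.01608 mol.
n(KOH) used = 0.1366 x 0.01653 = 0.002258 mol, which equals the excess n(HBr).
So n(HBr) consumed by the sample = 0.01608 - 0.002258 = 0.01382 mol.
n(Na2CO3) = 0.01382 / 2 = 0.006912 mol.
mass Na2CO3 = 0.006912 x 105.99 = 0.7326 g, so %Na2CO3 = 0.7326/0.9938 x 100 = 73.7%.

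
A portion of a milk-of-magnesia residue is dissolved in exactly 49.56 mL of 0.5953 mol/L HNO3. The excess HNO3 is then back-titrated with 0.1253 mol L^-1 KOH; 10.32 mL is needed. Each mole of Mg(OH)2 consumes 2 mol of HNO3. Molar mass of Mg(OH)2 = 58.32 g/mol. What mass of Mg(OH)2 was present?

0.823 g

Total n(HNO3) added = 0.5953 x 0.04956 = 0.02950 mol.
n(KOH) used = 0.1253 x 0.01032 = 0.001293 mol, which equals the excess n(HNO3).
So n(HNO3) consumed by the sample = 0.02950 - 0.001293 = 0.02821 mol.
n(Mg(OH)2) = 0.02821 / 2 = 0.01410 mol.
mass = 0.01410 mol x 58.32 g/mol = 0.823 g.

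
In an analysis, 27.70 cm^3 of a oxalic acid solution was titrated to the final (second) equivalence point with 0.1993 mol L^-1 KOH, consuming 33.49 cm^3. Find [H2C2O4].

n(KOH) = 0.1993 x 0.03349 = 0.006675 mol.
At the final (second) equivalence point, 2 mol OH^- react per mol H2C2O4, so n(H2C2O4) = 0.006675 / 2 = 0.003337 mol.
[H2C2O4] = 0.003337 / 0.02770 L = 0.120 M.

0.120 M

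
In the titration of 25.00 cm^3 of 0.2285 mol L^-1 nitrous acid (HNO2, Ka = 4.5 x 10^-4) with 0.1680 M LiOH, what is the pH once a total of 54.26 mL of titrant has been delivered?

12.63

n(acid) = 0.2285 x 0.02500 = 0.005713 mol; n(LiOH) added = 0.1680 x 0.05426 = 0.009116 mol.
Base is in excess by 0.009116 - 0.005713 = 0.003403 mol in a total volume of 0.07926 L.
[OH^-] = 0.003403/0.07926 = 0.04294 M, so pOH = 1.37 and pH = 14.00 - 1.37 = 12.63.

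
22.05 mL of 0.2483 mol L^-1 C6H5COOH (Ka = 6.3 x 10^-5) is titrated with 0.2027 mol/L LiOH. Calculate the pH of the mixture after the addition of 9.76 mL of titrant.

3.95

Initial n(C6H5COOH) = 0.2483 x 0.02205 = 0.005475 mol.
n(LiOH) added = 0.2027 x 0.009760 = 0.001978 mol, converting that many moles of C6H5COOH to C6H5COO-.
Remaining n(C6H5COOH) = 0.003497 mol; n(C6H5COO-) = 0.001978 mol.
By Henderson-Hasselbalch, pH = pKa + log([A^-]/[HA]) = 4.20 + log(0.001978/0.003497) = 4.20 + (-0.25) = 3.95.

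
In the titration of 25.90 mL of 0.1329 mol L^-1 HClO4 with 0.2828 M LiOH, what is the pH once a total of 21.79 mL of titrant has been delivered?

n(acid) = 0.1329 x 0.02590 = 0.003442 mol; n(LiOH) added = 0.2828 x 0.02179 = 0.006162 mol.
Base is in excess by 0.006162 - 0.003442 = 0.002720 mol in a total volume of 0.04769 L.
[OH^-] = 0.002720/0.04769 = 0.05704 M, so pOH = 1.24 and pH = 14.00 - 1.24 = 12.76.

12.76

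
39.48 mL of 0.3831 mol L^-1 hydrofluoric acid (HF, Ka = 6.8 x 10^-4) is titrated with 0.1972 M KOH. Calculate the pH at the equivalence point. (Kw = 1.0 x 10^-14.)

n(HF) = 0.3831 x 0.03948 = 0.01512 mol; V(KOH) at equivalence = 0.01512/0.1972 = 0.07670 L.
At equivalence all the acid is converted to F-; total volume = 0.03948 + 0.07670 = 0.1162 L, so [F-] = 0.01512/0.1162 = 0.1302 M.
Kb = Kw/Ka = 1.0e-14 / 6.8 x 10^-4 = 1.47e-11.
[OH^-] = sqrt(Kb x [F-]) = sqrt(1.47e-11 x 0.1302) = 1.38e-6 M.
pOH = 5.86, so pH = 14.00 - 5.86 = 8.14.

8.14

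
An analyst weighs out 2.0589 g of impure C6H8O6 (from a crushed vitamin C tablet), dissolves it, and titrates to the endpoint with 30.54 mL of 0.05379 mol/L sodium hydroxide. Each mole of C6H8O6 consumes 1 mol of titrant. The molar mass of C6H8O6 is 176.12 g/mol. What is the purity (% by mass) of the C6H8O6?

n(NaOH) = 0.05379 x 0.03054 = 0.001643 mol.
n(C6H8O6) = 0.001643 / 1 = 0.001643 mol.
mass of C6H8O6 = 0.001643 x 176.12 = 0.2893 g.
% purity = 0.2893 / 2.0589 x 100 = 14.1%.

14.1%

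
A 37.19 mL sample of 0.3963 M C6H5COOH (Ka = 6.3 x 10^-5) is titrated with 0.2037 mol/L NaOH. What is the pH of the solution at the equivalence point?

8.66

n(C6H5COOH) = 0.3963 x 0.03719 = 0.01474 mol; V(NaOH) at equivalence = 0.01474/0.2037 = 0.07235 L.
At equivalence all the acid is converted to C6H5COO-; total volume = 0.03719 + 0.07235 = 0.1095 L, so [C6H5COO-] = 0.01474/0.1095 = 0.1345 M.
Kb = Kw/Ka = 1.0e-14 / 6.3 x 10^-5 = 1.59e-10.
[OH^-] = sqrt(Kb x [C6H5COO-]) = sqrt(1.59e-10 x 0.1345) = 4.62e-6 M.
pOH = 5.34, so pH = 14.00 - 5.34 = 8.66.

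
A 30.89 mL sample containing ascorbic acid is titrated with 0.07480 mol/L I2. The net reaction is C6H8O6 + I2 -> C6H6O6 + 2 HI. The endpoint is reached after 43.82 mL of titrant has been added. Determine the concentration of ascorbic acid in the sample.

n(I2) = 0.07480 x 0.04382 = 0.003278 mol.
From the balanced equation, 1 mol I2 reacts with 1 mol ascorbic acid, so n(ascorbic acid) = 0.003278 x 1/1 = 0.003278 mol.
[ascorbic acid] = 0.003278 / 0.03089 L = 0.106 M.

0.106 M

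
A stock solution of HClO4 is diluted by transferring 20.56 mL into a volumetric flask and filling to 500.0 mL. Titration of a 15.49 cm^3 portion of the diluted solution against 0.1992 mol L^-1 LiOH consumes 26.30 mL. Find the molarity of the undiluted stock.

8.23 M

n(LiOH) = 0.1992 x 0.02630 = 0.005239 mol.
n(HClO4) in the aliquot = 0.005239 mol.
[diluted HClO4] = 0.005239 / 0.01549 = 0.3382 M.
Dilution factor = 500.0/20.56 = 24.32, so [stock] = 0.3382 x 24.32 = 8.23 M.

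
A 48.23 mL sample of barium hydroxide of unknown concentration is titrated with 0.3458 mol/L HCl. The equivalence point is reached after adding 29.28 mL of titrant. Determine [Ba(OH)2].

0.105 M

n(HCl) delivered = 0.3458 x 0.02928 = 0.01013 mol.
The reaction is 1 Ba(OH)2 + 2 HCl, so n(Ba(OH)2) = 0.01013 x 1/2 = 0.005063 mol.
[Ba(OH)2] = 0.005063 mol / 0.04823 L = 0.105 M.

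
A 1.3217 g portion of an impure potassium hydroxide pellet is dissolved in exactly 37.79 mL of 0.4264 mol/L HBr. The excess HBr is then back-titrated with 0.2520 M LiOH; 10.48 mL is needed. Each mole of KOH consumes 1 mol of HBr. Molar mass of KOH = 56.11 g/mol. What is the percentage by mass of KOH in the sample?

57.2%

Total n(HBr) added = 0.4264 x 0.03779 = 0.01611 mol.
n(LiOH) used = 0.2520 x 0.01048 = 0.002641 mol, which equals the excess n(HBr).
So n(HBr) consumed by the sample = 0.01611 - 0.002641 = 0.01347 mol.
n(KOH) = 0.01347 / 1 = 0.01347 mol.
mass KOH = 0.01347 x 56.11 = 0.7560 g, so %KOH = 0.7560/1.3217 x 100 = 57.2%.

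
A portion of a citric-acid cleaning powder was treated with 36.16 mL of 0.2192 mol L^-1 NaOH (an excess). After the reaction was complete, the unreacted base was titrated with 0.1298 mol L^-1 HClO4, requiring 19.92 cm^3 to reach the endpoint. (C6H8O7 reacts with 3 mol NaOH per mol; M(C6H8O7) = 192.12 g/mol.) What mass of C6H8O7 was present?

Total n(NaOH) added = 0.2192 x 0.03616 = 0.007926 mol.
n(HClO4) used = 0.1298 x 0.01992 = 0.002586 mol, which equals the excess n(NaOH).
So n(NaOH) consumed by the sample = 0.007926 - 0.002586 = 0.005341 mol.
n(C6H8O7) = 0.005341 / 3 = 0.001780 mol.
mass = 0.001780 mol x 192.12 g/mol = 0.342 g.

0.342 g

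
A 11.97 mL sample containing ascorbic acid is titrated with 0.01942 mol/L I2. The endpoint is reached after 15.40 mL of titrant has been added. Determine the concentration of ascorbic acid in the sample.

0.0250 M

n(I2) = 0.01942 x 0.01540 = 0.0002991 mol.
From the balanced equation, 1 mol I2 reacts with 1 mol ascorbic acid, so n(ascorbic acid) = 0.0002991 x 1/1 = 0.0002991 mol.
[ascorbic acid] = 0.0002991 / 0.01197 L = 0.0250 M.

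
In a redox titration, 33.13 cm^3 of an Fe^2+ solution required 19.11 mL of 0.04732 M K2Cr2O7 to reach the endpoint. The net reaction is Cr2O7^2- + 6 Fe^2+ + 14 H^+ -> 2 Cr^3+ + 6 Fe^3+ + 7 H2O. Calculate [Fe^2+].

n(K2Cr2O7) = 0.04732 x 0.01911 = 0.0009043 mol.
From the balanced equation, 1 mol K2Cr2O7 reacts with 6 mol Fe^2+, so n(Fe^2+) = 0.0009043 x 6/1 = 0.005426 mol.
[Fe^2+] = 0.005426 / 0.03313 L = 0.164 M.

0.164 M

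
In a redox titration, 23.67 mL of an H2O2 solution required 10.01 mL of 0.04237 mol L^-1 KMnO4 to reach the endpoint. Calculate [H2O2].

0.0448 M

n(KMnO4) = 0.04237 x 0.01001 = 0.0004241 mol.
From the balanced equation, 2 mol KMnO4 reacts with 5 mol H2O2, so n(H2O2) = 0.0004241 x 5/2 = 0.001060 mol.
[H2O2] = 0.001060 / 0.02367 L = 0.0448 M.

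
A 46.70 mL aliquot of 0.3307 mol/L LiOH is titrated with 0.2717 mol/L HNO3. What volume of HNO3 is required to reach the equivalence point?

56.8 mL

n(LiOH) = 0.3307 mol/L x 0.04670 L = 0.01544 mol.
At equivalence n(HNO3) = n(LiOH) = 0.01544 mol.
V(HNO3) = 0.01544 / 0.2717 = 0.05684 L = 56.8 mL.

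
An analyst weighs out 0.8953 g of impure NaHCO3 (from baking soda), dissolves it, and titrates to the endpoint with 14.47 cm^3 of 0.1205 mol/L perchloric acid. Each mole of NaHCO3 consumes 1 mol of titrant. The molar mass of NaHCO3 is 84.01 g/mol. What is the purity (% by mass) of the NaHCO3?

16.4%

n(HClO4) = 0.1205 x 0.01447 = 0.001744 mol.
n(NaHCO3) = 0.001744 / 1 = 0.001744 mol.
mass of NaHCO3 = 0.001744 x 84.01 = 0.1465 g.
% purity = 0.1465 / 0.8953 x 100 = 16.4%.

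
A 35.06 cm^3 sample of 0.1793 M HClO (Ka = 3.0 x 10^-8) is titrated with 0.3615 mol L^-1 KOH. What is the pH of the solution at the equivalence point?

10.30

n(HClO) = 0.1793 x 0.03506 = 0.006286 mol; V(KOH) at equivalence = 0.006286/0.3615 = 0.01739 L.
At equivalence all the acid is converted to ClO-; total volume = 0.03506 + 0.01739 = 0.05245 L, so [ClO-] = 0.006286/0.05245 = 0.1199 M.
Kb = Kw/Ka = 1.0e-14 / 3.0 x 10^-8 = 3.33e-7.
[OH^-] = sqrt(Kb x [ClO-]) = sqrt(3.33e-7 x 0.1199) = 0.000200 M.
pOH = 3.70, so pH = 14.00 - 3.70 = 10.30.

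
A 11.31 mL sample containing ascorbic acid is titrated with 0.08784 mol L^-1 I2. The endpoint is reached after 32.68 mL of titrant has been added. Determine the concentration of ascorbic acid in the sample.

n(I2) = 0.08784 x 0.03268 = 0.002871 mol.
From the balanced equation, 1 mol I2 reacts with 1 mol ascorbic acid, so n(ascorbic acid) = 0.002871 x 1/1 = 0.002871 mol.
[ascorbic acid] = 0.002871 / 0.01131 L = 0.254 M.

0.254 M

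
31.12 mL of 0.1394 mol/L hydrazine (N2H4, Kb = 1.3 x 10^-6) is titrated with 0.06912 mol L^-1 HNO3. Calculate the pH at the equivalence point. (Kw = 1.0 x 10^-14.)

n(N2H4) = 0.1394 x 0.03112 = 0.004338 mol; V(HNO3) at equivalence = 0.004338/0.06912 = 0.06276 L.
At equivalence the base is fully converted to N2H5+; total volume = 0.09388 L, so [N2H5+] = 0.004338/0.09388 = 0.04621 M.
Ka(N2H5+) = Kw/Kb = 1.0e-14 / 1.3 x 10^-6 = 7.69e-9.
[H^+] = sqrt(Ka x [N2H5+]) = sqrt(7.69e-9 x 0.04621) = 1.89e-5 M.
pH = -log(1.89e-5) = 4.72.

4.72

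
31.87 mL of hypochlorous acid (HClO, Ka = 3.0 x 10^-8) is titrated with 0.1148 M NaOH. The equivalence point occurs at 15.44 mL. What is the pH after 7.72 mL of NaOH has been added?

7.52

7.72 mL is exactly half the equivalence volume (15.44/2), i.e. the half-equivalence point.
There, n(HA) = n(A^-), so pH = pKa = -log(3.0 x 10^-8) = 7.52.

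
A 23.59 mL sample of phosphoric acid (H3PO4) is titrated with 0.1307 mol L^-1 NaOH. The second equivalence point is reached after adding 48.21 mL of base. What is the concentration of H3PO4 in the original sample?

n(NaOH) = 0.1307 x 0.04821 = 0.006301 mol.
At the second equivalence point, 2 mol OH^- react per mol H3PO4, so n(H3PO4) = 0.006301 / 2 = 0.003151 mol.
[H3PO4] = 0.003151 / 0.02359 L = 0.134 M.

0.134 M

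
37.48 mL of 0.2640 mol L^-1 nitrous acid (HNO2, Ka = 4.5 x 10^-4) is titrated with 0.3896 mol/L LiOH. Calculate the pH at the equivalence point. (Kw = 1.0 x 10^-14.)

n(HNO2) = 0.2640 x 0.03748 = 0.009895 mol; V(LiOH) at equivalence = 0.009895/0.3896 = 0.02540 L.
At equivalence all the acid is converted to NO2-; total volume = 0.03748 + 0.02540 = 0.06288 L, so [NO2-] = 0.009895/0.06288 = 0.1574 M.
Kb = Kw/Ka = 1.0e-14 / 4.5 x 10^-4 = 2.22e-11.
[OH^-] = sqrt(Kb x [NO2-]) = sqrt(2.22e-11 x 0.1574) = 1.87e-6 M.
pOH = 5.73, so pH = 14.00 - 5.73 = 8.27.

8.27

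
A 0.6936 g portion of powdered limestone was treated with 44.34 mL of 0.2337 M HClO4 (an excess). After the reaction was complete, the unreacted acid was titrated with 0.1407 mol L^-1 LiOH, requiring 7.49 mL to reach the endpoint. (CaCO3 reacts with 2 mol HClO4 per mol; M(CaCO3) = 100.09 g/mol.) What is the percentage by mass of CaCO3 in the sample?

67.2%

Total n(HClO4) added = 0.2337 x 0.04434 = 0.01036 mol.
n(LiOH) used = 0.1407 x 0.007490 = 0.001054 mol, which equals the excess n(HClO4).
So n(HClO4) consumed by the sample = 0.01036 - 0.001054 = 0.009308 mol.
n(CaCO3) = 0.009308 / 2 = 0.004654 mol.
mass CaCO3 = 0.004654 x 100.09 = 0.4658 g, so %CaCO3 = 0.4658/0.6936 x 100 = 67.2%.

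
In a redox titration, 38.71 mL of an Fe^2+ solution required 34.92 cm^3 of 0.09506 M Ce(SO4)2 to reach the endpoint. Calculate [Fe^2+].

n(Ce(SO4)2) = 0.09506 x 0.03492 = 0.003319 mol.
From the balanced equation, 1 mol Ce(SO4)2 reacts with 1 mol Fe^2+, so n(Fe^2+) = 0.003319 x 1/1 = 0.003319 mol.
[Fe^2+] = 0.003319 / 0.03871 L = 0.0858 M.

0.0858 M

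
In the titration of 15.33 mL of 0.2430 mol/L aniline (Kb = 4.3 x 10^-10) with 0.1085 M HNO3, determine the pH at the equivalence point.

2.88

n(C6H5NH2) = 0.2430 x 0.01533 = 0.003725 mol; V(HNO3) at equivalence = 0.003725/0.1085 = 0.03433 L.
At equivalence the base is fully converted to C6H5NH3+; total volume = 0.04966 L, so [C6H5NH3+] = 0.003725/0.04966 = 0.07501 M.
Ka(C6H5NH3+) = Kw/Kb = 1.0e-14 / 4.3 x 10^-10 = 2.33e-5.
[H^+] = sqrt(Ka x [C6H5NH3+]) = sqrt(2.33e-5 x 0.07501) = 0.00132 M.
pH = -log(0.00132) = 2.88.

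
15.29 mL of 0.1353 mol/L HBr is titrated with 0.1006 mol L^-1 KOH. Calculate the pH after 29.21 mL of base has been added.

n(acid) = 0.1353 x 0.01529 = 0.002069 mol; n(KOH) added = 0.1006 x 0.02921 = 0.002939 mol.
Base is in excess by 0.002939 - 0.002069 = 0.0008698 mol in a total volume of 0.04450 L.
[OH^-] = 0.0008698/0.04450 = 0.01955 M, so pOH = 1.71 and pH = 14.00 - 1.71 = 12.29.

12.29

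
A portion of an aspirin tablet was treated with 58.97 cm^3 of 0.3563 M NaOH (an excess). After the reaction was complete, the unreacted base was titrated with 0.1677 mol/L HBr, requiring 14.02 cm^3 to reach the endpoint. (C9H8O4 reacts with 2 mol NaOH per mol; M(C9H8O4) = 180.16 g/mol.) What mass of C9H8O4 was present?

1.68 g

Total n(NaOH) added = 0.3563 x 0.05897 = 0.02101 mol.
n(HBr) used = 0.1677 x 0.01402 = 0.002351 mol, which equals the excess n(NaOH).
So n(NaOH) consumed by the sample = 0.02101 - 0.002351 = 0.01866 mol.
n(C9H8O4) = 0.01866 / 2 = 0.009330 mol.
mass = 0.009330 mol x 180.16 g/mol = 1.68 g.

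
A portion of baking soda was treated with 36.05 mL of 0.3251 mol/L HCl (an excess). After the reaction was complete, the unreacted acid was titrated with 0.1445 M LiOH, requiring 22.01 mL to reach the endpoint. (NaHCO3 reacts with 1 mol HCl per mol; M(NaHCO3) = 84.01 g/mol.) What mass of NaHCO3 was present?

Total n(HCl) added = 0.3251 x 0.03605 = 0.01172 mol.
n(LiOH) used = 0.1445 x 0.02201 = 0.003180 mol, which equals the excess n(HCl).
So n(HCl) consumed by the sample = 0.01172 - 0.003180 = 0.008539 mol.
n(NaHCO3) = 0.008539 / 1 = 0.008539 mol.
mass = 0.008539 mol x 84.01 g/mol = 0.717 g.

0.717 g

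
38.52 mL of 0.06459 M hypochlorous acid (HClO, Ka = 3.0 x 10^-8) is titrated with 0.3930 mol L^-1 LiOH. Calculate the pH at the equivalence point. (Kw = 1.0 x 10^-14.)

10.13

n(HClO) = 0.06459 x 0.03852 = 0.002488 mol; V(LiOH) at equivalence = 0.002488/0.3930 = 0.006331 L.
At equivalence all the acid is converted to ClO-; total volume = 0.03852 + 0.006331 = 0.04485 L, so [ClO-] = 0.002488/0.04485 = 0.05547 M.
Kb = Kw/Ka = 1.0e-14 / 3.0 x 10^-8 = 3.33e-7.
[OH^-] = sqrt(Kb x [ClO-]) = sqrt(3.33e-7 x 0.05547) = 0.000136 M.
pOH = 3.87, so pH = 14.00 - 3.87 = 10.13.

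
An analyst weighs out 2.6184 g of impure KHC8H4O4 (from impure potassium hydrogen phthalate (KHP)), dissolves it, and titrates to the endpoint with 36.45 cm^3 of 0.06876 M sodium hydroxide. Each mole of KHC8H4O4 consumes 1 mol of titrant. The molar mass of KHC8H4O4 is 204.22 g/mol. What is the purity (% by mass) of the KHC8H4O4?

19.5%

n(NaOH) = 0.06876 x 0.03645 = 0.002506 mol.
n(KHC8H4O4) = 0.002506 / 1 = 0.002506 mol.
mass of KHC8H4O4 = 0.002506 x 204.22 = 0.5118 g.
% purity = 0.5118 / 2.6184 x 100 = 19.5%.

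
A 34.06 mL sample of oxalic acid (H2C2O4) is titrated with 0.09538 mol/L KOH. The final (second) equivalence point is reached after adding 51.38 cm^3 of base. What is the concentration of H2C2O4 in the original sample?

n(KOH) = 0.09538 x 0.05138 = 0.004901 mol.
At the final (second) equivalence point, 2 mol OH^- react per mol H2C2O4, so n(H2C2O4) = 0.004901 / 2 = 0.002450 mol.
[H2C2O4] = 0.002450 / 0.03406 L = 0.0719 M.

0.0719 M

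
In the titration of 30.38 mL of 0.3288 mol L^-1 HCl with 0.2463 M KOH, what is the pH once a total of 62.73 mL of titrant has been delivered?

n(acid) = 0.3288 x 0.03038 = 0.009989 mol; n(KOH) added = 0.2463 x 0.06273 = 0.01545 mol.
Base is in excess by 0.01545 - 0.009989 = 0.005461 mol in a total volume of 0.09311 L.
[OH^-] = 0.005461/0.09311 = 0.05866 M, so pOH = 1.23 and pH = 14.00 - 1.23 = 12.77.

12.77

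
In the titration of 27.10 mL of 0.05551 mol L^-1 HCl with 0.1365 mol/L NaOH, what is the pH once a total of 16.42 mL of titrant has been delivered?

12.23

n(acid) = 0.05551 x 0.02710 = 0.001504 mol; n(NaOH) added = 0.1365 x 0.01642 = 0.002241 mol.
Base is in excess by 0.002241 - 0.001504 = 0.0007370 mol in a total volume of 0.04352 L.
[OH^-] = 0.0007370/0.04352 = 0.01693 M, so pOH = 1.77 and pH = 14.00 - 1.77 = 12.23.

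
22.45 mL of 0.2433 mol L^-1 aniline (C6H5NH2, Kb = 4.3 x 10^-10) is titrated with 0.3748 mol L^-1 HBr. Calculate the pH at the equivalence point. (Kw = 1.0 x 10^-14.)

2.73

n(C6H5NH2) = 0.2433 x 0.02245 = 0.005462 mol; V(HBr) at equivalence = 0.005462/0.3748 = 0.01457 L.
At equivalence the base is fully converted to C6H5NH3+; total volume = 0.03702 L, so [C6H5NH3+] = 0.005462/0.03702 = 0.1475 M.
Ka(C6H5NH3+) = Kw/Kb = 1.0e-14 / 4.3 x 10^-10 = 2.33e-5.
[H^+] = sqrt(Ka x [C6H5NH3+]) = sqrt(2.33e-5 x 0.1475) = 0.00185 M.
pH = -log(0.00185) = 2.73.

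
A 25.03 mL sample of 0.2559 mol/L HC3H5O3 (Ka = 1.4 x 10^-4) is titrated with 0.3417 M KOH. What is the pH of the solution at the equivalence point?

8.51

n(HC3H5O3) = 0.2559 x 0.02503 = 0.006405 mol; V(KOH) at equivalence = 0.006405/0.3417 = 0.01875 L.
At equivalence all the acid is converted to C3H5O3-; total volume = 0.02503 + 0.01875 = 0.04378 L, so [C3H5O3-] = 0.006405/0.04378 = 0.1463 M.
Kb = Kw/Ka = 1.0e-14 / 1.4 x 10^-4 = 7.14e-11.
[OH^-] = sqrt(Kb x [C3H5O3-]) = sqrt(7.14e-11 x 0.1463) = 3.23e-6 M.
pOH = 5.49, so pH = 14.00 - 5.49 = 8.51.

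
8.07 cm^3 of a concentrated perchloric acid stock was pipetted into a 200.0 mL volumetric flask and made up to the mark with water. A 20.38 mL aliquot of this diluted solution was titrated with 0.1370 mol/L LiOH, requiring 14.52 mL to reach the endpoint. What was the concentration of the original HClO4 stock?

n(LiOH) = 0.1370 x 0.01452 = 0.001989 mol.
n(HClO4) in the aliquot = 0.001989 mol.
[diluted HClO4] = 0.001989 / 0.02038 = 0.09761 M.
Dilution factor = 200.0/8.070 = 24.78, so [stock] = 0.09761 x 24.78 = 2.42 M.

2.42 M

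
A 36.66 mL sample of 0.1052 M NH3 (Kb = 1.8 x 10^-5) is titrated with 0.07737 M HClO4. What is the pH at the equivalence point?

n(NH3) = 0.1052 x 0.03666 = 0.003857 mol; V(HClO4) at equivalence = 0.003857/0.07737 = 0.04985 L.
At equivalence the base is fully converted to NH4+; total volume = 0.08651 L, so [NH4+] = 0.003857/0.08651 = 0.04458 M.
Ka(NH4+) = Kw/Kb = 1.0e-14 / 1.8 x 10^-5 = 5.56e-10.
[H^+] = sqrt(Ka x [NH4+]) = sqrt(5.56e-10 x 0.04458) = 4.98e-6 M.
pH = -log(4.98e-6) = 5.30.

5.30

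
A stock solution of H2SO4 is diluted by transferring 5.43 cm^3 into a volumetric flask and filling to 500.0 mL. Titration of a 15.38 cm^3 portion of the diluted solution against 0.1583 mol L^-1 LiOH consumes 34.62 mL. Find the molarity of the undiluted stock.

n(LiOH) = 0.1583 x 0.03462 = 0.005480 mol.
n(H2SO4) in the aliquot = 0.005480 x 1/2 = 0.002740 mol.
[diluted H2SO4] = 0.002740 / 0.01538 = 0.1782 M.
Dilution factor = 500.0/5.430 = 92.08, so [stock] = 0.1782 x 92.08 = 16.4 M.

16.4 M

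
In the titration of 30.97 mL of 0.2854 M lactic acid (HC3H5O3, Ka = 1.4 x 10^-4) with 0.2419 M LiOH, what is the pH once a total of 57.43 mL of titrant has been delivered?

12.76

n(acid) = 0.2854 x 0.03097 = 0.008839 mol; n(LiOH) added = 0.2419 x 0.05743 = 0.01389 mol.
Base is in excess by 0.01389 - 0.008839 = 0.005053 mol in a total volume of 0.08840 L.
[OH^-] = 0.005053/0.08840 = 0.05717 M, so pOH = 1.24 and pH = 14.00 - 1.24 = 12.76.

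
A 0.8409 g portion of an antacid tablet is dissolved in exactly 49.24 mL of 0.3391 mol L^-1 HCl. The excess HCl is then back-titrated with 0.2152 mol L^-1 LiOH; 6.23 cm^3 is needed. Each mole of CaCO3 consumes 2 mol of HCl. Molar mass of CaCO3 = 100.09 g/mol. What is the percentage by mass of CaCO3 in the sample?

Total n(HCl) added = 0.3391 x 0.04924 = 0.01670 mol.
n(LiOH) used = 0.2152 x 0.006230 = 0.001341 mol, which equals the excess n(HCl).
So n(HCl) consumed by the sample = 0.01670 - 0.001341 = 0.01536 mol.
n(CaCO3) = 0.01536 / 2 = 0.007678 mol.
mass CaCO3 = 0.007678 x 100.09 = 0.7685 g, so %CaCO3 = 0.7685/0.8409 x 100 = 91.4%.

91.4%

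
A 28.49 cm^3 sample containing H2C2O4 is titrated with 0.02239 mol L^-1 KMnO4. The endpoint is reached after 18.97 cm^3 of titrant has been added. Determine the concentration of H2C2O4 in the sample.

n(KMnO4) = 0.02239 x 0.01897 = 0.0004247 mol.
From the balanced equation, 2 mol KMnO4 reacts with 5 mol H2C2O4, so n(H2C2O4) = 0.0004247 x 5/2 = 0.001062 mol.
[H2C2O4] = 0.001062 / 0.02849 L = 0.0373 M.

0.0373 M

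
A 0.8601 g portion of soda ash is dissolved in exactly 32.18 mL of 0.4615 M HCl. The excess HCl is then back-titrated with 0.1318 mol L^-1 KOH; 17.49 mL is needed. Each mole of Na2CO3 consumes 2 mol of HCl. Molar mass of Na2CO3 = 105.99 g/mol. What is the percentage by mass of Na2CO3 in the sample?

Total n(HCl) added = 0.4615 x 0.03218 = 0.01485 mol.
n(KOH) used = 0.1318 x 0.01749 = 0.002305 mol, which equals the excess n(HCl).
So n(HCl) consumed by the sample = 0.01485 - 0.002305 = 0.01255 mol.
n(Na2CO3) = 0.01255 / 2 = 0.006273 mol.
mass Na2CO3 = 0.006273 x 105.99 = 0.6649 g, so %Na2CO3 = 0.6649/0.8601 x 100 = 77.3%.

77.3%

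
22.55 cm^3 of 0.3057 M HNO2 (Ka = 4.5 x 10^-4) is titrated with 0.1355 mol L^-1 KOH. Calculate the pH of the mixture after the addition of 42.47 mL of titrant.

4.05

Initial n(HNO2) = 0.3057 x 0.02255 = 0.006894 mol.
n(KOH) added = 0.1355 x 0.04247 = 0.005755 mol, converting that many moles of HNO2 to NO2-.
Remaining n(HNO2) = 0.001139 mol; n(NO2-) = 0.005755 mol.
By Henderson-Hasselbalch, pH = pKa + log([A^-]/[HA]) = 3.35 + log(0.005755/0.001139) = 3.35 + (+0.70) = 4.05.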